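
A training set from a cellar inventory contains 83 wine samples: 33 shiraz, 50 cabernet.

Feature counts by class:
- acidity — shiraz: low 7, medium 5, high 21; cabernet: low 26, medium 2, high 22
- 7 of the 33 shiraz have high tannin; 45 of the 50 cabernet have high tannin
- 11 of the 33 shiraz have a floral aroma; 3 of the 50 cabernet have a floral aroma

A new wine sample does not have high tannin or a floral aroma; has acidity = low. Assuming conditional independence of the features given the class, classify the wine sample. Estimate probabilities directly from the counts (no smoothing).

shiraz

shiraz: (33/83) × (7/33) × (26/33) × (22/33) ≈ 0.0442984
cabernet: (50/83) × (26/50) × (5/50) × (47/50) ≈ 0.0294458
Highest score → shiraz.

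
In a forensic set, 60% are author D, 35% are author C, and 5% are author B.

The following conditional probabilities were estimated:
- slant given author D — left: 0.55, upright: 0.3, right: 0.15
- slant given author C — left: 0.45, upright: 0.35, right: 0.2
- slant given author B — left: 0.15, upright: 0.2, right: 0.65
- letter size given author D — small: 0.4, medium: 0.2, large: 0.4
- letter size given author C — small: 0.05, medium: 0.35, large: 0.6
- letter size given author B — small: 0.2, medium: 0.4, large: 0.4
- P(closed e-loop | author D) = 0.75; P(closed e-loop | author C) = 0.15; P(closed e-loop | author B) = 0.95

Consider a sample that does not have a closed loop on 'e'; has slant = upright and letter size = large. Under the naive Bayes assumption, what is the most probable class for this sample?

author C

author D: 0.6 × 0.3 × 0.4 × (1−0.75) = 0.018
author C: 0.35 × 0.35 × 0.6 × (1−0.15) = 0.062475
author B: 0.05 × 0.2 × 0.4 × (1−0.95) = 0.0002
Highest score → author C.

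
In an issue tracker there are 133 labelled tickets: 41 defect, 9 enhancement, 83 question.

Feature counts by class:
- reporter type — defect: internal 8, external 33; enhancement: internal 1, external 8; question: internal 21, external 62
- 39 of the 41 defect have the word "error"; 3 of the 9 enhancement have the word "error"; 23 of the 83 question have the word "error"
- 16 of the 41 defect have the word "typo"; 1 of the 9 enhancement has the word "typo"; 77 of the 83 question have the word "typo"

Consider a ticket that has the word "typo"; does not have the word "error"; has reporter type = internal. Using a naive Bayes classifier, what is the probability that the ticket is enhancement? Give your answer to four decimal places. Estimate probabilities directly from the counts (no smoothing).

0.0052

defect: (41/133) × (8/41) × (2/41) × (16/41) ≈ 0.00114504
enhancement: (9/133) × (1/9) × (6/9) × (1/9) ≈ 0.000556948
question: (83/133) × (21/83) × (60/83) × (77/83) ≈ 0.10589
P(enhancement | x) = 0.000556948 / 0.107591988 ≈ 0.0052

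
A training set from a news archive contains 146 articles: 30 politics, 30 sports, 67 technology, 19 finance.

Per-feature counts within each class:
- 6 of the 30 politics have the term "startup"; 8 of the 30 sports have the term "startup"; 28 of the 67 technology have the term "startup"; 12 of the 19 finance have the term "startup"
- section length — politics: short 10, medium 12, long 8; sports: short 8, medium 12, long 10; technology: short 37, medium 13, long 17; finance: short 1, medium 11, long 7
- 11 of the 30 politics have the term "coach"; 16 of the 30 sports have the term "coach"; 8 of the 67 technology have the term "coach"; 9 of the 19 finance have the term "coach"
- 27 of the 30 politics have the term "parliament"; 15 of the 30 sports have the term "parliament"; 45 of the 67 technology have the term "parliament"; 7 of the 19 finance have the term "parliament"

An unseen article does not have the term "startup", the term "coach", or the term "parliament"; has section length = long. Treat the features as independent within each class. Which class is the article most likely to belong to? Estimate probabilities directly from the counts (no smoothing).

politics: (30/146) × (24/30) × (8/30) × (19/30) × (3/30) ≈ 0.00277626
sports: (30/146) × (22/30) × (10/30) × (14/30) × (15/30) ≈ 0.0117199
technology: (67/146) × (39/67) × (17/67) × (59/67) × (22/67) ≈ 0.019598
finance: (19/146) × (7/19) × (7/19) × (10/19) × (12/19) ≈ 0.0058717
Highest score → technology.

technology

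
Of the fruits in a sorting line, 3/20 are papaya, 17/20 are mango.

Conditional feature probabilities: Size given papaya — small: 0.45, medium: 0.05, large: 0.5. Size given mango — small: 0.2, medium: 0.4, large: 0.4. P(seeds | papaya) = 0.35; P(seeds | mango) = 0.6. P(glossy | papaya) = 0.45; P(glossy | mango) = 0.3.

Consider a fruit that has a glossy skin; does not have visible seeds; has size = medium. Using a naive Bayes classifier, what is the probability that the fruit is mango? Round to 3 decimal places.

0.949

papaya: 0.15 × 0.05 × (1−0.35) × 0.45 = 0.00219375
mango: 0.85 × 0.4 × (1−0.6) × 0.3 = 0.0408
P(mango | x) = 0.0408 / 0.04299375 ≈ 0.949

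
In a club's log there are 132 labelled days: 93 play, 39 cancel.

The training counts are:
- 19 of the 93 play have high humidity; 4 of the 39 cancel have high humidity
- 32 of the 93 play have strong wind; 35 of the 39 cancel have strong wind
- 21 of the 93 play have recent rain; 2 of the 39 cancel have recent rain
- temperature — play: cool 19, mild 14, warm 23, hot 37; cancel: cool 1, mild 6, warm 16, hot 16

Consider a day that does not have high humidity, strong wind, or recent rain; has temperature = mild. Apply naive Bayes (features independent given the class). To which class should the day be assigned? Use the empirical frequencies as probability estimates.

play: (93/132) × (74/93) × (61/93) × (72/93) × (14/93) ≈ 0.0428548
cancel: (39/132) × (35/39) × (4/39) × (37/39) × (6/39) ≈ 0.00396929
Highest score → play.

play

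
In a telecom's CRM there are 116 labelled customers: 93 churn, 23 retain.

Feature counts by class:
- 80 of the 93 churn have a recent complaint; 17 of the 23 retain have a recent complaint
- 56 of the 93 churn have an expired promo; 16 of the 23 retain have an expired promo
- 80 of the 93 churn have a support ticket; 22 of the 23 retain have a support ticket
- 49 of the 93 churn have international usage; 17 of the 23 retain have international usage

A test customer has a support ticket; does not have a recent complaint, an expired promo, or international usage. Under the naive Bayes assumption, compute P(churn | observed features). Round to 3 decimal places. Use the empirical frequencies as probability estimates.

0.822

churn: (93/116) × (13/93) × (37/93) × (80/93) × (44/93) ≈ 0.018146
retain: (23/116) × (6/23) × (7/23) × (22/23) × (6/23) ≈ 0.00392809
P(churn | x) = 0.018146 / 0.02207409 ≈ 0.822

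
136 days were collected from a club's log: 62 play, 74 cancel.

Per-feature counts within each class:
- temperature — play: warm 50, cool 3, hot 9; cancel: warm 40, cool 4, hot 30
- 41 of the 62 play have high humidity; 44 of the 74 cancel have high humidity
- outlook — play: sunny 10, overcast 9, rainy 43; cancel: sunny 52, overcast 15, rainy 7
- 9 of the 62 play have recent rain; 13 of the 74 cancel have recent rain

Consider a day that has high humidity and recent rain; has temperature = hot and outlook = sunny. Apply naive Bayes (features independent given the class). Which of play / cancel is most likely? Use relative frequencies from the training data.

play: (62/136) × (9/62) × (41/62) × (10/62) × (9/62) ≈ 0.0010246
cancel: (74/136) × (30/74) × (44/74) × (52/74) × (13/74) ≈ 0.0161915
Highest score → cancel.

cancel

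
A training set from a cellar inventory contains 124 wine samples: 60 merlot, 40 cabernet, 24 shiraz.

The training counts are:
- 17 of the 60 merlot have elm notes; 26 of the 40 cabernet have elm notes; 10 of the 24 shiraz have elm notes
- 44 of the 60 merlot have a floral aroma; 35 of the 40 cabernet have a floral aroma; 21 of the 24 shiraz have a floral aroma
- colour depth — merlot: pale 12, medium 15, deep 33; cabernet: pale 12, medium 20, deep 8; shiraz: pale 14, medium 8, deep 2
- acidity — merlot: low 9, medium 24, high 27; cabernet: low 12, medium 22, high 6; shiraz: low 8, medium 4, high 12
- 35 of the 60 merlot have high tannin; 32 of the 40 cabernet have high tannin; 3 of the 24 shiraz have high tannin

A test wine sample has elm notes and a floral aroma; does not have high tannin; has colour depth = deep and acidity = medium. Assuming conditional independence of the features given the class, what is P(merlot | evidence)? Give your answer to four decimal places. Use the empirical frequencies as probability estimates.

0.6532

merlot: (60/124) × (17/60) × (44/60) × (33/60) × (24/60) × (25/60) ≈ 0.00921595
cabernet: (40/124) × (26/40) × (35/40) × (8/40) × (22/40) × (8/40) ≈ 0.00403629
shiraz: (24/124) × (10/24) × (21/24) × (2/24) × (4/24) × (21/24) ≈ 0.000857555
P(merlot | x) = 0.00921595 / 0.014109795 ≈ 0.6532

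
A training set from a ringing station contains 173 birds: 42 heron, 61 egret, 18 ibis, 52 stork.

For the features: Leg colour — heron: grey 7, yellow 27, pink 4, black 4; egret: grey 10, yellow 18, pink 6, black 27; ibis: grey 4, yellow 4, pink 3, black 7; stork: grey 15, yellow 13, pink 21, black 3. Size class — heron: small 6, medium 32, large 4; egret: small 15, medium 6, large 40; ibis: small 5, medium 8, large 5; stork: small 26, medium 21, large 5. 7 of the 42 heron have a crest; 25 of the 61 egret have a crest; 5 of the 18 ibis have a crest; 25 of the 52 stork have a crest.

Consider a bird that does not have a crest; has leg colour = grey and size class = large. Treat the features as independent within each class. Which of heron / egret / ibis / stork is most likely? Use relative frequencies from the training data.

heron: (42/173) × (7/42) × (4/42) × (35/42) ≈ 0.0032113
egret: (61/173) × (10/61) × (40/61) × (36/61) ≈ 0.0223695
ibis: (18/173) × (4/18) × (5/18) × (13/18) ≈ 0.00463855
stork: (52/173) × (15/52) × (5/52) × (27/52) ≈ 0.00432885
Highest score → egret.

egret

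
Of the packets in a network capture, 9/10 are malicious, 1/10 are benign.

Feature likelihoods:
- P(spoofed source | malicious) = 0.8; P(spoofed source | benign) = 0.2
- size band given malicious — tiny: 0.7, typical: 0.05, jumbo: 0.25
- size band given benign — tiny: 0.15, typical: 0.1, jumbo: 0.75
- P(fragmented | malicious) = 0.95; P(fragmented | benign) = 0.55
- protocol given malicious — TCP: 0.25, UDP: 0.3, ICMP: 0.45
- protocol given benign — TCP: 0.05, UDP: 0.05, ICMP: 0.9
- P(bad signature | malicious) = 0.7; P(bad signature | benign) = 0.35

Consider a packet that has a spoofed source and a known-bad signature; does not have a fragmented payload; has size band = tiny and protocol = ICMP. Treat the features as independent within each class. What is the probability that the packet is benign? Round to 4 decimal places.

malicious: 0.9 × 0.8 × 0.7 × (1−0.95) × 0.45 × 0.7 = 0.007938
benign: 0.1 × 0.2 × 0.15 × (1−0.55) × 0.9 × 0.35 = 0.00042525
P(benign | x) = 0.00042525 / 0.00836325 ≈ 0.0508

0.0508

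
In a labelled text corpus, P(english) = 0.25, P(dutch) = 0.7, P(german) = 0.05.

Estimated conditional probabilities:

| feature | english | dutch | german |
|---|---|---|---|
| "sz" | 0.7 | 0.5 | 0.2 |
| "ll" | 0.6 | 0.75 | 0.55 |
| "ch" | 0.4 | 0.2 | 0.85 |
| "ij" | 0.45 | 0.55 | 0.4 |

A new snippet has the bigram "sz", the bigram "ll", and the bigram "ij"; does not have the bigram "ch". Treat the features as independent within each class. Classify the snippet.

dutch

english: 0.25 × 0.7 × 0.6 × (1−0.4) × 0.45 = 0.02835
dutch: 0.7 × 0.5 × 0.75 × (1−0.2) × 0.55 = 0.1155
german: 0.05 × 0.2 × 0.55 × (1−0.85) × 0.4 = 0.00033
Highest score → dutch.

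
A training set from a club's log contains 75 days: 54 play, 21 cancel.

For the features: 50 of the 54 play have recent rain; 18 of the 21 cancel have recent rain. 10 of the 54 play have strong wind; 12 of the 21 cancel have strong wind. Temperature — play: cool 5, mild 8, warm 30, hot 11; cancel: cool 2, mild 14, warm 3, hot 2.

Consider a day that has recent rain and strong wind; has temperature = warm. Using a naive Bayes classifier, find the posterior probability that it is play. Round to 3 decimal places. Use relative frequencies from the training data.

play: (54/75) × (50/54) × (10/54) × (30/54) ≈ 0.0685871
cancel: (21/75) × (18/21) × (12/21) × (3/21) ≈ 0.0195918
P(play | x) = 0.0685871 / 0.0881789 ≈ 0.778

0.778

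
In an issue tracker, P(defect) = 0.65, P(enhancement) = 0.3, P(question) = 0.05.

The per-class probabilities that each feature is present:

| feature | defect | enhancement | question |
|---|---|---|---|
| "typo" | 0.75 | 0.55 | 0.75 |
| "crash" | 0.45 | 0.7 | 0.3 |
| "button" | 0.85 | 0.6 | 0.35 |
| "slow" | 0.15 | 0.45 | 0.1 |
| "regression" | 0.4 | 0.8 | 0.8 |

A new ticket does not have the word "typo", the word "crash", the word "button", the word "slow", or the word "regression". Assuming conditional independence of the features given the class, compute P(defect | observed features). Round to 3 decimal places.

0.709

defect: 0.65 × (1−0.75) × (1−0.45) × (1−0.85) × (1−0.15) × (1−0.4) = 0.0068371875
enhancement: 0.3 × (1−0.55) × (1−0.7) × (1−0.6) × (1−0.45) × (1−0.8) = 0.001782
question: 0.05 × (1−0.75) × (1−0.3) × (1−0.35) × (1−0.1) × (1−0.8) = 0.00102375
P(defect | x) = 0.0068371875 / 0.0096429375 ≈ 0.709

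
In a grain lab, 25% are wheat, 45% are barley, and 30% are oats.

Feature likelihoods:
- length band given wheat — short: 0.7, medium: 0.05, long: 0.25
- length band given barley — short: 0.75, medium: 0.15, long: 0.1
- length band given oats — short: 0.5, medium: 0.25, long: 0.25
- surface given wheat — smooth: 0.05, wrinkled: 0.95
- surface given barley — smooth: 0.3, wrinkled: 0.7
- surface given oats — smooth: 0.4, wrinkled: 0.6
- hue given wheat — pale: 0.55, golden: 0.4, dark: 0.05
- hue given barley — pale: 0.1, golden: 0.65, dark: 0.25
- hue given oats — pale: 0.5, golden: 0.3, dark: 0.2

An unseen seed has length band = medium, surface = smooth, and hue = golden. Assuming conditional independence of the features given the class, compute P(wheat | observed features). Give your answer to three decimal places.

wheat: 0.25 × 0.05 × 0.05 × 0.4 = 0.00025
barley: 0.45 × 0.15 × 0.3 × 0.65 = 0.0131625
oats: 0.3 × 0.25 × 0.4 × 0.3 = 0.009
P(wheat | x) = 0.00025 / 0.0224125 ≈ 0.011

0.011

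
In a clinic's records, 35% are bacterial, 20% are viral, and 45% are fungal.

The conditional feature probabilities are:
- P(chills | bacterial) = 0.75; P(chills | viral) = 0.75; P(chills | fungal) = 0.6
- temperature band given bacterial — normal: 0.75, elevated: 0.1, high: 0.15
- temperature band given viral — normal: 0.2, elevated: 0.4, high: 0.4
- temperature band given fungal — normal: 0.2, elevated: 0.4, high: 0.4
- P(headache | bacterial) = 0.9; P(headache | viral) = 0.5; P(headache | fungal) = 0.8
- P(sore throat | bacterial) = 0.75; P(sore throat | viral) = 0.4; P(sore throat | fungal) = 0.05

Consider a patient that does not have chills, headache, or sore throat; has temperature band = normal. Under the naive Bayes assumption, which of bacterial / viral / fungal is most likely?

fungal

bacterial: 0.35 × (1−0.75) × 0.75 × (1−0.9) × (1−0.75) = 0.001640625
viral: 0.2 × (1−0.75) × 0.2 × (1−0.5) × (1−0.4) = 0.003
fungal: 0.45 × (1−0.6) × 0.2 × (1−0.8) × (1−0.05) = 0.00684
Highest score → fungal.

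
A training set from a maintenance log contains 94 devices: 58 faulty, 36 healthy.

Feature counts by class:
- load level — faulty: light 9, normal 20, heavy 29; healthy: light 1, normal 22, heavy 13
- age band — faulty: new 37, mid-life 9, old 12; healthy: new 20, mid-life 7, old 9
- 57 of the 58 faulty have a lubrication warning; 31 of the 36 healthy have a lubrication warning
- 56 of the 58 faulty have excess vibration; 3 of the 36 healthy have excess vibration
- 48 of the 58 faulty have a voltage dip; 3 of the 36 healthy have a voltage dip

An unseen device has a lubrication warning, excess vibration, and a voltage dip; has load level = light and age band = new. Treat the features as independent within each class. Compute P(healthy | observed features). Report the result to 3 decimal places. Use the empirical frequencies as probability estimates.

faulty: (58/94) × (9/58) × (37/58) × (57/58) × (56/58) × (48/58) ≈ 0.0479632
healthy: (36/94) × (1/36) × (20/36) × (31/36) × (3/36) × (3/36) ≈ 0.0000353424
P(healthy | x) = 0.0000353424 / 0.0479985424 ≈ 0.001

0.001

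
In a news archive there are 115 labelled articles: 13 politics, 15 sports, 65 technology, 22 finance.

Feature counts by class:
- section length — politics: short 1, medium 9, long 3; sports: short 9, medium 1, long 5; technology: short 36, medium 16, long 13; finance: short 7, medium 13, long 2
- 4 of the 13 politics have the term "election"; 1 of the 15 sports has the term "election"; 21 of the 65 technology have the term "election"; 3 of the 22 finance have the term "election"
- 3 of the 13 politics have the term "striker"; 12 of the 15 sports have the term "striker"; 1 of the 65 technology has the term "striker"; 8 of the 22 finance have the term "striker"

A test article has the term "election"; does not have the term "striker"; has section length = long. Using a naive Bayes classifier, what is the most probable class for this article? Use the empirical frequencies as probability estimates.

politics: (13/115) × (3/13) × (4/13) × (10/13) ≈ 0.00617443
sports: (15/115) × (5/15) × (1/15) × (3/15) ≈ 0.00057971
technology: (65/115) × (13/65) × (21/65) × (64/65) ≈ 0.0359599
finance: (22/115) × (2/22) × (3/22) × (14/22) ≈ 0.00150916
Highest score → technology.

technology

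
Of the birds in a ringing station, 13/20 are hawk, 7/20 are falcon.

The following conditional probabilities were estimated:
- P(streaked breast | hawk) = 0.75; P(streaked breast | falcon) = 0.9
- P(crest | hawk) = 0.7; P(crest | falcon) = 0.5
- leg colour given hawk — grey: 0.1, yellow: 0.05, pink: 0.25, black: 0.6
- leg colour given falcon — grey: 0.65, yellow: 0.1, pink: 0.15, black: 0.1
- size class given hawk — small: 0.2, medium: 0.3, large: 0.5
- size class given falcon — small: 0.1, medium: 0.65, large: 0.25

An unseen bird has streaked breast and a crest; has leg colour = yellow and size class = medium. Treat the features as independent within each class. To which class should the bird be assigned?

falcon

hawk: 0.65 × 0.75 × 0.7 × 0.05 × 0.3 = 0.00511875
falcon: 0.35 × 0.9 × 0.5 × 0.1 × 0.65 = 0.0102375
Highest score → falcon.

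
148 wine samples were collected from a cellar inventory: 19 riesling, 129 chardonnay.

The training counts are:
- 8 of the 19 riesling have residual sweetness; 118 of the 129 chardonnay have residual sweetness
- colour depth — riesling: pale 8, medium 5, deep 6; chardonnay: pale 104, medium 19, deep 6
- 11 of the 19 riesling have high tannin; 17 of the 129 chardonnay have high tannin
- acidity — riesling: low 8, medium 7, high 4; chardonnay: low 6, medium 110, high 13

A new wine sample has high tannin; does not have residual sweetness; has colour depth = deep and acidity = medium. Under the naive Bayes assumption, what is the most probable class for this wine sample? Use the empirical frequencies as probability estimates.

riesling

riesling: (19/148) × (11/19) × (6/19) × (11/19) × (7/19) ≈ 0.00500625
chardonnay: (129/148) × (11/129) × (6/129) × (17/129) × (110/129) ≈ 0.000388468
Highest score → riesling.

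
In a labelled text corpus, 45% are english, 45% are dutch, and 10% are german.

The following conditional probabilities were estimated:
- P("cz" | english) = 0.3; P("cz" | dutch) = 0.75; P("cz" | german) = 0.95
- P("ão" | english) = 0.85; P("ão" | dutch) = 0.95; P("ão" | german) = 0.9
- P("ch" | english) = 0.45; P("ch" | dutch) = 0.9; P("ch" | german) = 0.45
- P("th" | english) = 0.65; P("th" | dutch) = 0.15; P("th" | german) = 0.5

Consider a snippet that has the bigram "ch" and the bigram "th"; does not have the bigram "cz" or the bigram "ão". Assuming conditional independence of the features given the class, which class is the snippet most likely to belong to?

english

english: 0.45 × (1−0.3) × (1−0.85) × 0.45 × 0.65 = 0.013820625
dutch: 0.45 × (1−0.75) × (1−0.95) × 0.9 × 0.15 = 0.000759375
german: 0.1 × (1−0.95) × (1−0.9) × 0.45 × 0.5 = 0.0001125
Highest score → english.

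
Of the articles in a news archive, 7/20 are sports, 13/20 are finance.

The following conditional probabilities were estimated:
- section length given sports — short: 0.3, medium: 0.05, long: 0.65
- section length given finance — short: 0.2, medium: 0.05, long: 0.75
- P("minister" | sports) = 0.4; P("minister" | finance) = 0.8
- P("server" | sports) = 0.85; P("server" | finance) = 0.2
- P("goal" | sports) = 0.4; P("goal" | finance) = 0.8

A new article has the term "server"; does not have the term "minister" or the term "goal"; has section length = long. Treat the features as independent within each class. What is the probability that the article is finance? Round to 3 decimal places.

sports: 0.35 × 0.65 × (1−0.4) × 0.85 × (1−0.4) = 0.069615
finance: 0.65 × 0.75 × (1−0.8) × 0.2 × (1−0.8) = 0.0039
P(finance | x) = 0.0039 / 0.073515 ≈ 0.053

0.053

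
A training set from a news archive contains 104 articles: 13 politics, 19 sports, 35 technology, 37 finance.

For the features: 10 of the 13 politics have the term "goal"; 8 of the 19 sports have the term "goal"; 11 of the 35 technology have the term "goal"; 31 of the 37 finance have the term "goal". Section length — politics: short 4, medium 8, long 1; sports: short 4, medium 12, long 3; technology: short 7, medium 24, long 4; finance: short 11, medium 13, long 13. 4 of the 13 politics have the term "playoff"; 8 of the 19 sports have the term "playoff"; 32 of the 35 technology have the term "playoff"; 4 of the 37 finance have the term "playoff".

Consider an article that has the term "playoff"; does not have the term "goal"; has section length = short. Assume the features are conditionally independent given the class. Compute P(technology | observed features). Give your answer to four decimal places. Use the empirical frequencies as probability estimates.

0.7514

politics: (13/104) × (3/13) × (4/13) × (4/13) ≈ 0.002731
sports: (19/104) × (11/19) × (4/19) × (8/19) ≈ 0.00937567
technology: (35/104) × (24/35) × (7/35) × (32/35) ≈ 0.0421978
finance: (37/104) × (6/37) × (11/37) × (4/37) ≈ 0.00185425
P(technology | x) = 0.0421978 / 0.05615872 ≈ 0.7514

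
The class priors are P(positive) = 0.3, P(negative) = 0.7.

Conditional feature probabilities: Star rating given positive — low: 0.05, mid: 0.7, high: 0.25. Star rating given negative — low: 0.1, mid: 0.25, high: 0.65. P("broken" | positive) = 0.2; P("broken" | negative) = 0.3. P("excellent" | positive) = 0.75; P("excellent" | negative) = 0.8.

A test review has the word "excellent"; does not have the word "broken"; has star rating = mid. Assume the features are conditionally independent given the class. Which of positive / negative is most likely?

positive

positive: 0.3 × 0.7 × (1−0.2) × 0.75 = 0.126
negative: 0.7 × 0.25 × (1−0.3) × 0.8 = 0.098
Highest score → positive.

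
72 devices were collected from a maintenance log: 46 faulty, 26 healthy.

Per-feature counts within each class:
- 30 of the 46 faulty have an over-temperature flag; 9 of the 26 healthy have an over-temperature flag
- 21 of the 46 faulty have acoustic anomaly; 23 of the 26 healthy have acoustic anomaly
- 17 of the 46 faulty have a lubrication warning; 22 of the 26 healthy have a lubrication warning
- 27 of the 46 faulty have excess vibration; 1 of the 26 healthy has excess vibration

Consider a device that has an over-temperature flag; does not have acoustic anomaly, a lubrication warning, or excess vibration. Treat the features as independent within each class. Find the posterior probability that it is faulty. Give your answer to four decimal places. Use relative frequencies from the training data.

faulty: (46/72) × (30/46) × (25/46) × (29/46) × (19/46) ≈ 0.0589667
healthy: (26/72) × (9/26) × (3/26) × (4/26) × (25/26) ≈ 0.00213359
P(faulty | x) = 0.0589667 / 0.06110029 ≈ 0.9651

0.9651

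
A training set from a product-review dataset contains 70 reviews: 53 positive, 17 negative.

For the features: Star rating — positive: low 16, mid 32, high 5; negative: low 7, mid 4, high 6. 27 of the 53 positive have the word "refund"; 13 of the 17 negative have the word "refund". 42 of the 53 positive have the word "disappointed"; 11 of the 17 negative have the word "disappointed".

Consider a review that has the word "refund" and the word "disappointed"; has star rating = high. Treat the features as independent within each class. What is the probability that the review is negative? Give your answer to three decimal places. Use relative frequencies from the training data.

0.595

positive: (53/70) × (5/53) × (27/53) × (42/53) ≈ 0.0288359
negative: (17/70) × (6/17) × (13/17) × (11/17) ≈ 0.0424123
P(negative | x) = 0.0424123 / 0.0712482 ≈ 0.595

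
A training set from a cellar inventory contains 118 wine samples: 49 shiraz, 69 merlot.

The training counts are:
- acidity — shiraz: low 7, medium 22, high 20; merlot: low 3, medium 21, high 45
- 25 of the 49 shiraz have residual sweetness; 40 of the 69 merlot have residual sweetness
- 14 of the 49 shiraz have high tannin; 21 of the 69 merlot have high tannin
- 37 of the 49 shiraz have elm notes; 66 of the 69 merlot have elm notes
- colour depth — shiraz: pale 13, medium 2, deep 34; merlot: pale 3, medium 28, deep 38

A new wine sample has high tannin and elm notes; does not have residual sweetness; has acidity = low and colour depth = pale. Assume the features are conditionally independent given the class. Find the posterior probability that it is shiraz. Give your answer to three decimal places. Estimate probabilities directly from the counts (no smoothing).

0.925

shiraz: (49/118) × (7/49) × (24/49) × (14/49) × (37/49) × (13/49) ≈ 0.00166309
merlot: (69/118) × (3/69) × (29/69) × (21/69) × (66/69) × (3/69) ≈ 0.000135246
P(shiraz | x) = 0.00166309 / 0.001798336 ≈ 0.925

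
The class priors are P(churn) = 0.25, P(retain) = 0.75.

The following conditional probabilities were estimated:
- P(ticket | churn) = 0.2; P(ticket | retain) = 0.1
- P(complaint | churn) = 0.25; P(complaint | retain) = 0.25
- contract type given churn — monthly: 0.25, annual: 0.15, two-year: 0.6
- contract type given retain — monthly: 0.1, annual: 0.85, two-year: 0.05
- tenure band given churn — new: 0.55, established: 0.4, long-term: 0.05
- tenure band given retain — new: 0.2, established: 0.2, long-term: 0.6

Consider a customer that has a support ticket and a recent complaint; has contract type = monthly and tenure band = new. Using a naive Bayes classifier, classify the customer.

churn: 0.25 × 0.2 × 0.25 × 0.25 × 0.55 = 0.00171875
retain: 0.75 × 0.1 × 0.25 × 0.1 × 0.2 = 0.000375
Highest score → churn.

churn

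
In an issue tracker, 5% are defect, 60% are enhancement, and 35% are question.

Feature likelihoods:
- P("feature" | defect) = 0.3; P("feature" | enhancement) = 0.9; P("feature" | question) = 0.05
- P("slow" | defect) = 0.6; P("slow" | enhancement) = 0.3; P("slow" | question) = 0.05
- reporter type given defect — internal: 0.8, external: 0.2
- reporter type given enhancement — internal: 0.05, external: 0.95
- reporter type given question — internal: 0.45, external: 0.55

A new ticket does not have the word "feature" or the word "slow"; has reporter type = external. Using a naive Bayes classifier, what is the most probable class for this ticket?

question

defect: 0.05 × (1−0.3) × (1−0.6) × 0.2 = 0.0028
enhancement: 0.6 × (1−0.9) × (1−0.3) × 0.95 = 0.0399
question: 0.35 × (1−0.05) × (1−0.05) × 0.55 = 0.17373125
Highest score → question.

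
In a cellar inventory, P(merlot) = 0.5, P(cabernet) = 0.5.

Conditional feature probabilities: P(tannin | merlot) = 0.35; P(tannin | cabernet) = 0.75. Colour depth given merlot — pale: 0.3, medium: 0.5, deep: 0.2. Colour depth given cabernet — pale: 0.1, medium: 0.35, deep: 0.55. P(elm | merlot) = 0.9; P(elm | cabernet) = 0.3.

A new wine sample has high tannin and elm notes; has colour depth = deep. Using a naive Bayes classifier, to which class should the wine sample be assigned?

cabernet

merlot: 0.5 × 0.35 × 0.2 × 0.9 = 0.0315
cabernet: 0.5 × 0.75 × 0.55 × 0.3 = 0.061875
Highest score → cabernet.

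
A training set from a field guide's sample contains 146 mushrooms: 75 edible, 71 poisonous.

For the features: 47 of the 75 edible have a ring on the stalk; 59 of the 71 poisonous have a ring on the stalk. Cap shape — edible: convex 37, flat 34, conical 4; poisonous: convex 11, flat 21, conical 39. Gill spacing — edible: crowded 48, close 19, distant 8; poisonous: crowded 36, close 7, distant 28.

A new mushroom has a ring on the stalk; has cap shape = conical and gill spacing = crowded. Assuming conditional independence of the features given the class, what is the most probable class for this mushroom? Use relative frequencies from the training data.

poisonous

edible: (75/146) × (47/75) × (4/75) × (48/75) ≈ 0.0109881
poisonous: (71/146) × (59/71) × (39/71) × (36/71) ≈ 0.112551
Highest score → poisonous.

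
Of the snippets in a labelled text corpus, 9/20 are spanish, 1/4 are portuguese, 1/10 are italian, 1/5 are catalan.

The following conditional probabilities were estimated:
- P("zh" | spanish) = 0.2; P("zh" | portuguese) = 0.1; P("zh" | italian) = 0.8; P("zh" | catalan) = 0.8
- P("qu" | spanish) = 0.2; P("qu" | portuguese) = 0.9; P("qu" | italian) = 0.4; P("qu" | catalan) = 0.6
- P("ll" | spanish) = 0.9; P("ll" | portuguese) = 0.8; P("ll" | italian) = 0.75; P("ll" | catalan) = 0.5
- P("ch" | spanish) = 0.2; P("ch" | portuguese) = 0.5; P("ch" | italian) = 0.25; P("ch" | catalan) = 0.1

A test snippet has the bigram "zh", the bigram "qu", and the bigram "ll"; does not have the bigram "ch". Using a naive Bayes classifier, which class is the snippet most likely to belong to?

catalan

spanish: 0.45 × 0.2 × 0.2 × 0.9 × (1−0.2) = 0.01296
portuguese: 0.25 × 0.1 × 0.9 × 0.8 × (1−0.5) = 0.009
italian: 0.1 × 0.8 × 0.4 × 0.75 × (1−0.25) = 0.018
catalan: 0.2 × 0.8 × 0.6 × 0.5 × (1−0.1) = 0.0432
Highest score → catalan.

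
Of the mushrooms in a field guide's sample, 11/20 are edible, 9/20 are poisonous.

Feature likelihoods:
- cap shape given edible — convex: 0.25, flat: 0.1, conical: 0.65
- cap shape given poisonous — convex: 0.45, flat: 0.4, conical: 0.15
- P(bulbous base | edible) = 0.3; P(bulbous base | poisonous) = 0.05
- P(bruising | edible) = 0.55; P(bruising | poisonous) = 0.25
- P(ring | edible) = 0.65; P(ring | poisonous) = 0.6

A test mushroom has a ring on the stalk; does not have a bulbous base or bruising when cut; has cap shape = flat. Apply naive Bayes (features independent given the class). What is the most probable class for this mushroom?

poisonous

edible: 0.55 × 0.1 × (1−0.3) × (1−0.55) × 0.65 = 0.01126125
poisonous: 0.45 × 0.4 × (1−0.05) × (1−0.25) × 0.6 = 0.07695
Highest score → poisonous.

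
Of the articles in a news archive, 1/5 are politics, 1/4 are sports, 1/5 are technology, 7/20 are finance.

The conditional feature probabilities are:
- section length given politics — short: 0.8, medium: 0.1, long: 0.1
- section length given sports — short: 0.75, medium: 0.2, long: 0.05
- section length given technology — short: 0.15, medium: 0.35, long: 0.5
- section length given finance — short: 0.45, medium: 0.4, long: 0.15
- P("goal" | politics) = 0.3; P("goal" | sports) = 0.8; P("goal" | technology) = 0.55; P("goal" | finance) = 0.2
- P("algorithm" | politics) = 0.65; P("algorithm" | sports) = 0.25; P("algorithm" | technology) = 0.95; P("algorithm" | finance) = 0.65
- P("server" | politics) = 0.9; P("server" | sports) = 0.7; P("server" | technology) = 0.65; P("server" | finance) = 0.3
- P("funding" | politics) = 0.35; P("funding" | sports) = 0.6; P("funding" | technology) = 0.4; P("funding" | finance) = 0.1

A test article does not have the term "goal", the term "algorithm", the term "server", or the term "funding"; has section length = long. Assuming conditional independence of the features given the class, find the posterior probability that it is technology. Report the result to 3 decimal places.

0.046

politics: 0.2 × 0.1 × (1−0.3) × (1−0.65) × (1−0.9) × (1−0.35) = 0.0003185
sports: 0.25 × 0.05 × (1−0.8) × (1−0.25) × (1−0.7) × (1−0.6) = 0.000225
technology: 0.2 × 0.5 × (1−0.55) × (1−0.95) × (1−0.65) × (1−0.4) = 0.0004725
finance: 0.35 × 0.15 × (1−0.2) × (1−0.65) × (1−0.3) × (1−0.1) = 0.009261
P(technology | x) = 0.0004725 / 0.010277 ≈ 0.046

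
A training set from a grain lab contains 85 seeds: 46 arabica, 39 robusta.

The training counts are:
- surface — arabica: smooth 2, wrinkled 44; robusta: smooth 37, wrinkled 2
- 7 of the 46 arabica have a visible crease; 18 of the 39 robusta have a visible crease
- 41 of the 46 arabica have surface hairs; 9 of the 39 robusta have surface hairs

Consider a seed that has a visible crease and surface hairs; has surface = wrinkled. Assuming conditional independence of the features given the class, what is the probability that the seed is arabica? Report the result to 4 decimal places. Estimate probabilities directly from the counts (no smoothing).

0.9655

arabica: (46/85) × (44/46) × (7/46) × (41/46) ≈ 0.0702102
robusta: (39/85) × (2/39) × (18/39) × (9/39) ≈ 0.00250609
P(arabica | x) = 0.0702102 / 0.07271629 ≈ 0.9655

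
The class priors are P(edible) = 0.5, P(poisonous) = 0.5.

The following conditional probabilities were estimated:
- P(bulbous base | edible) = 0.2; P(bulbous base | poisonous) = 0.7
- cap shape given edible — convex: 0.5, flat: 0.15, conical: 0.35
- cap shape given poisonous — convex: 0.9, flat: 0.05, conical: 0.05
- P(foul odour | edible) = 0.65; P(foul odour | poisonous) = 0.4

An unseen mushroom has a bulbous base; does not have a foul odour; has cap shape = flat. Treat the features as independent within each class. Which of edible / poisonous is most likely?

edible: 0.5 × 0.2 × 0.15 × (1−0.65) = 0.00525
poisonous: 0.5 × 0.7 × 0.05 × (1−0.4) = 0.0105
Highest score → poisonous.

poisonous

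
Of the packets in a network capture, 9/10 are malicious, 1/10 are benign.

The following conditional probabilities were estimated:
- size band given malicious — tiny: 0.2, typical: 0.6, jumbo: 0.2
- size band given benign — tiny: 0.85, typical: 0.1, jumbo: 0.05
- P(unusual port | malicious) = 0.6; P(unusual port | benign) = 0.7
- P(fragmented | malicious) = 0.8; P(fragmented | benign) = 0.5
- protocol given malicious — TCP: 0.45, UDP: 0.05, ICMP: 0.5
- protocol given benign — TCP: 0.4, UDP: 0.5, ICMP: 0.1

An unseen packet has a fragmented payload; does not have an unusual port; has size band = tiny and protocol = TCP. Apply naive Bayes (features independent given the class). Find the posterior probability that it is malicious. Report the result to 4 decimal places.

malicious: 0.9 × 0.2 × (1−0.6) × 0.8 × 0.45 = 0.02592
benign: 0.1 × 0.85 × (1−0.7) × 0.5 × 0.4 = 0.0051
P(malicious | x) = 0.02592 / 0.03102 ≈ 0.8356

0.8356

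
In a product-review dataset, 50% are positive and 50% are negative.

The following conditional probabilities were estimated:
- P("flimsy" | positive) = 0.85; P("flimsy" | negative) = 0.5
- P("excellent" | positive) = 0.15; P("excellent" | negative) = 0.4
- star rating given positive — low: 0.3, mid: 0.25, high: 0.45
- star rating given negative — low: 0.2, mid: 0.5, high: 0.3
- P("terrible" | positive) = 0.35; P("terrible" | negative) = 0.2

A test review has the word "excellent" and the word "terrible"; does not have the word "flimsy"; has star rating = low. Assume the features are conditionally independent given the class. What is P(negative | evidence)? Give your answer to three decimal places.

positive: 0.5 × (1−0.85) × 0.15 × 0.3 × 0.35 = 0.00118125
negative: 0.5 × (1−0.5) × 0.4 × 0.2 × 0.2 = 0.004
P(negative | x) = 0.004 / 0.00518125 ≈ 0.772

0.772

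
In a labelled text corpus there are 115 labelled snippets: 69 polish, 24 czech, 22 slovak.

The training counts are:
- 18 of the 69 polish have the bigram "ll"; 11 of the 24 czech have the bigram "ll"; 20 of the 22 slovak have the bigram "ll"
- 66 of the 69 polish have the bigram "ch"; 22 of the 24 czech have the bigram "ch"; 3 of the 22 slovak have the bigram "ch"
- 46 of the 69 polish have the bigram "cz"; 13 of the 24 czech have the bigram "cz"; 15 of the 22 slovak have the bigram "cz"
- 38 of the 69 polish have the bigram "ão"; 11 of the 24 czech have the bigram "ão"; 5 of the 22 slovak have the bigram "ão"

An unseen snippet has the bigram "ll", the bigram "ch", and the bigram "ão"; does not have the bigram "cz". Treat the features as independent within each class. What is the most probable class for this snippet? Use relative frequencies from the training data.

polish: (69/115) × (18/69) × (66/69) × (23/69) × (38/69) ≈ 0.0274842
czech: (24/115) × (11/24) × (22/24) × (11/24) × (11/24) ≈ 0.0184191
slovak: (22/115) × (20/22) × (3/22) × (7/22) × (5/22) ≈ 0.00171496
Highest score → polish.

polish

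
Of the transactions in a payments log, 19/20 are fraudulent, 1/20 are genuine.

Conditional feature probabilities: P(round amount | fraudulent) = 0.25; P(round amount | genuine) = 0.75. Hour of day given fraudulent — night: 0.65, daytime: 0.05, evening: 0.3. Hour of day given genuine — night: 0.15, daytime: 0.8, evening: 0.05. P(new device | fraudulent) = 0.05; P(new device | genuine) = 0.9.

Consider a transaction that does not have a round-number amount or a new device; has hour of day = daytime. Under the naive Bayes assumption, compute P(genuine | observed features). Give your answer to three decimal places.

0.029

fraudulent: 0.95 × (1−0.25) × 0.05 × (1−0.05) = 0.03384375
genuine: 0.05 × (1−0.75) × 0.8 × (1−0.9) = 0.001
P(genuine | x) = 0.001 / 0.03484375 ≈ 0.029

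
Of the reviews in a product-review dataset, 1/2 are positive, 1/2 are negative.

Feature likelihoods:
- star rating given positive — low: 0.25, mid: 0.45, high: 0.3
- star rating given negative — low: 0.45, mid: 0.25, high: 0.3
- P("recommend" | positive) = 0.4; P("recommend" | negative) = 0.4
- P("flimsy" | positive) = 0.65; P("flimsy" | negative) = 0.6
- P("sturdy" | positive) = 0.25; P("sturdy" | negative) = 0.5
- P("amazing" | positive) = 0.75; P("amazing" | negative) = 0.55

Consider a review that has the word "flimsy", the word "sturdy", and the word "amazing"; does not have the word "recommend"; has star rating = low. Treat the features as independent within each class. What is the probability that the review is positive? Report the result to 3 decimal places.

positive: 0.5 × 0.25 × (1−0.4) × 0.65 × 0.25 × 0.75 = 0.009140625
negative: 0.5 × 0.45 × (1−0.4) × 0.6 × 0.5 × 0.55 = 0.022275
P(positive | x) = 0.009140625 / 0.031415625 ≈ 0.291

0.291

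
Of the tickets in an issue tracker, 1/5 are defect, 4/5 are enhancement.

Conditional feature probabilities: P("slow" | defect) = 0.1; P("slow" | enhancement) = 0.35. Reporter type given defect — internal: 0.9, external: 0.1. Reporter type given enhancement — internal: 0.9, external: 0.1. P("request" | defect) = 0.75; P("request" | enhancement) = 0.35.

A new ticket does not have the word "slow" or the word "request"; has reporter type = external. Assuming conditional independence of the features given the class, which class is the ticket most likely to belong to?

enhancement

defect: 0.2 × (1−0.1) × 0.1 × (1−0.75) = 0.0045
enhancement: 0.8 × (1−0.35) × 0.1 × (1−0.35) = 0.0338
Highest score → enhancement.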